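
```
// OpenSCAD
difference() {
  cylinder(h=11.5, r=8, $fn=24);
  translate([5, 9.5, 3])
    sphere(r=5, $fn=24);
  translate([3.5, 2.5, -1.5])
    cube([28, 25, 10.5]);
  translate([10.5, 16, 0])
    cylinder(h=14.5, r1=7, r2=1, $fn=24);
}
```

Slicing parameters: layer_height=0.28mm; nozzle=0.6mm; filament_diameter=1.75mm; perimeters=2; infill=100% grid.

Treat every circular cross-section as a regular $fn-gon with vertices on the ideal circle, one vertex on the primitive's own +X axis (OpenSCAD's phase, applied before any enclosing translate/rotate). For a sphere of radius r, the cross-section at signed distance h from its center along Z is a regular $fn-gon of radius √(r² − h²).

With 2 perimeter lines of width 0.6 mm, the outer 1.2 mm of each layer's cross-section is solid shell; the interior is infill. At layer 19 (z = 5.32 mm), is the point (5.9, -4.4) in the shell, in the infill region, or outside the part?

At z = 5.32 mm: the r=8 cylinder contributes a regular 24-gon of circumradius 8; the r=5 sphere at (5, 9.5) slices to a regular 24-gon of circumradius 4.429 (√(r²−h²) with h=2.32 from center); the 28×25 cube at (3.5, 2.5) contributes its full rectangle; the cone at (10.5, 16): at t=0.367 of its height the radius interpolates to r₁+(r₂−r₁)t = 4.799, giving a regular 24-gon of that circumradius; Taking the first minus the rest: starting from the r=8 cylinder, the r=5 sphere at (5, 9.5) partially overlaps it — only the 6.38 mm² overlap (of its 60.93 mm²) is removed, clipping the outline; the 28×25 cube at (3.5, 2.5) partially overlaps it — only the 9.08 mm² overlap (of its 700.00 mm²) is removed, clipping the outline; the cone at (10.5, 16) misses the remaining region (no effect) — 1 connected region. Overall, the cross-section is a single solid region. The nearest boundary edge runs (6.93, -4.00)→(5.66, -5.66); distance from the point to it = 0.57 mm. The point is inside the cross-section, 0.57 mm from the nearest boundary — within the 1.2 mm shell band (2 × 0.6).

shell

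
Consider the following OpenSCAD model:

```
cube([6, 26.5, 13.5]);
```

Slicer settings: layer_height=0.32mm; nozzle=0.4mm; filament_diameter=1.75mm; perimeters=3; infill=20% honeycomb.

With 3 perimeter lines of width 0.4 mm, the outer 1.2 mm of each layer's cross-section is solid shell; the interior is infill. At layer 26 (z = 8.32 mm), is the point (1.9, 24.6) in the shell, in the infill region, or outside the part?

infill

At z = 8.32 mm: the 6×26.5 cube contributes its full rectangle. Overall, the cross-section is a single solid region. The nearest boundary edge runs (6.00, 26.50)→(0.00, 26.50); distance from the point to it = 1.90 mm. The point is inside the cross-section and 1.90 mm from the nearest boundary — more than the 1.2 mm shell width (3 × 0.4), so it's in the infill interior.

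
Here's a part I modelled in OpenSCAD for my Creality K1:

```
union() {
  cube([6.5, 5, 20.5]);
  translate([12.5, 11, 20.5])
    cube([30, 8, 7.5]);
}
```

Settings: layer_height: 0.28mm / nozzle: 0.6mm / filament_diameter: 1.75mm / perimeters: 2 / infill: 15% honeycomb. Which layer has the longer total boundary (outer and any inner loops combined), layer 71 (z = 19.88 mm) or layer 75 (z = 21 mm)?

layer 75 (z = 21 mm)

Layer 71 (z = 19.88): the cube is present — its section is the full 6.5×5 rectangle (perimeter 23.00 mm); the cube at (12.5, 11) is absent (z outside [20.5, 28]); Taking the union: only the 6.5×5 cube is present, so the union is just that shape — boundary = 23.00 mm. So its perimeter = 23.00 mm. Layer 75 (z = 21): the cube is absent (z outside [0, 20.5]); the cube at (12.5, 11) is present — its section is the full 30×8 rectangle (perimeter 76.00 mm); Combining (union): only the 30×8 cube at (12.5, 11) is present, so the union is just that shape — boundary = 76.00 mm. So its perimeter = 76.00 mm. Layer 75 is larger (76.00 vs 23.00 mm).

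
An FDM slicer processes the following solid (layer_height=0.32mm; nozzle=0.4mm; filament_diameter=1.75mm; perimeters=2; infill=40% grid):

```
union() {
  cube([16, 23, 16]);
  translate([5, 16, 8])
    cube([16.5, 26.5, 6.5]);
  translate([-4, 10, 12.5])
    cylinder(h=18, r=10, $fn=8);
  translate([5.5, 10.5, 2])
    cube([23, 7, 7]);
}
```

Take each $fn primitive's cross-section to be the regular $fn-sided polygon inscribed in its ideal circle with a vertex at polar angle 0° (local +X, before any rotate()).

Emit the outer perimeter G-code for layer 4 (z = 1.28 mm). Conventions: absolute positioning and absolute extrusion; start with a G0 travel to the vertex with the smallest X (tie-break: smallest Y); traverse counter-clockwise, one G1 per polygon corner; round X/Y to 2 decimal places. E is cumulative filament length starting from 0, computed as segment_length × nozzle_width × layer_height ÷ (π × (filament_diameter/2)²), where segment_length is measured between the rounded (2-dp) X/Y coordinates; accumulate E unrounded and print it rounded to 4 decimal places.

G0 X0.00 Y0.00 Z1.28
G1 X16.00 Y0.00 E0.8515
G1 X16.00 Y23.00 E2.0754
G1 X0.00 Y23.00 E2.9269
G1 X0.00 Y0.00 E4.1509

At z = 1.28 mm: the 16×23 cube contributes its full rectangle; the cube at (5, 16) is absent (z outside [8, 14.5]); the cylinder at (-4, 10) does not reach this height (z outside [12.5, 30.5]); the cube at (5.5, 10.5) does not reach this height (z outside [2, 9]); Merging all regions: only the 16×23 cube is present, so the union is just that shape — 1 connected region. The outline is a single polygon with 4 vertices. Extrusion per mm of travel: 0.4 × 0.32 / (π × 0.875²) = 0.053216. Accumulating E over each segment gives final E = 4.1509.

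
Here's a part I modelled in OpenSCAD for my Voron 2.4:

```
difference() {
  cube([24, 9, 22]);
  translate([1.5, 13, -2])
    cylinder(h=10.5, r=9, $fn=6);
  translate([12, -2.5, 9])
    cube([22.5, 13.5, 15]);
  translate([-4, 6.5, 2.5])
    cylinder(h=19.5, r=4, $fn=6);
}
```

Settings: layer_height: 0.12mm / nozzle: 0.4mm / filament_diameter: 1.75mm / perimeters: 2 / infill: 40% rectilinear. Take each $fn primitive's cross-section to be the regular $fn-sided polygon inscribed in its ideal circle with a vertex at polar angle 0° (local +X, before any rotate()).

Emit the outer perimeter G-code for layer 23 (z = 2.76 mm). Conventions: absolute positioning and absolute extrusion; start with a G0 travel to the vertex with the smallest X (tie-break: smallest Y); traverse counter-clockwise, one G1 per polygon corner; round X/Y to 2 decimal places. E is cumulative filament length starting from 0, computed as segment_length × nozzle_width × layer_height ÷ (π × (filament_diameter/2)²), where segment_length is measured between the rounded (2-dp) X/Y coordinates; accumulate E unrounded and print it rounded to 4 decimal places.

G0 X0.00 Y0.00 Z2.76
G1 X24.00 Y0.00 E0.4789
G1 X24.00 Y9.00 E0.6586
G1 X8.19 Y9.00 E0.9741
G1 X6.00 Y5.21 E1.0614
G1 X0.00 Y5.21 E1.1811
G1 X0.00 Y0.00 E1.2851

At z = 2.76 mm: the 24×9 cube contributes its full rectangle; the r=9 cylinder at (1.5, 13) contributes a regular 6-gon of circumradius 9; the cube at (12, -2.5) is absent (z outside [9, 24]); the r=4 cylinder at (-4, 6.5) gives a regular 6-gon of circumradius 4 (constant along its height); Subtracting the remaining from the first: starting from the 24×9 cube, the r=9 cylinder at (1.5, 13) partially overlaps it — only the 26.92 mm² overlap (of its 210.44 mm²) is removed, clipping the outline; the r=4 cylinder at (-4, 6.5) misses the remaining region (no effect) — 1 connected region. The outline is a single polygon with 6 vertices. Extrusion per mm of travel: 0.4 × 0.12 / (π × 0.875²) = 0.019956. Accumulating E over each segment gives final E = 1.2851.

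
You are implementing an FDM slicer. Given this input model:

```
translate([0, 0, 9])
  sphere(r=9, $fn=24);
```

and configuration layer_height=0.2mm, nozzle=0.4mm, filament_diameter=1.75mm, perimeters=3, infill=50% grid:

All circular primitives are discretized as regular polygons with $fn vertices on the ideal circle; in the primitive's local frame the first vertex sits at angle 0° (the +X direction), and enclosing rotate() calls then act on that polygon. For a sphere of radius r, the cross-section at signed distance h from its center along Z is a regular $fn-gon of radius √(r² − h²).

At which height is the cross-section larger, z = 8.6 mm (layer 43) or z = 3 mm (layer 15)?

layer 43 (z = 8.6 mm)

Layer 43 (z = 8.6): the r=9 sphere slices to a regular 24-gon of circumradius 8.991 (√(r²−h²) with h=0.4 from center) (area = (24/2)·8.991²·sin(360°/24) = 251.08 mm²). So its area = 251.08 mm². Layer 15 (z = 3): the r=9 sphere contributes a regular 24-gon of circumradius √(9²−6²) = 6.708 (area = (24/2)·6.708²·sin(360°/24) = 139.76 mm²). So its area = 139.76 mm². Layer 43 is larger (251.08 vs 139.76 mm²).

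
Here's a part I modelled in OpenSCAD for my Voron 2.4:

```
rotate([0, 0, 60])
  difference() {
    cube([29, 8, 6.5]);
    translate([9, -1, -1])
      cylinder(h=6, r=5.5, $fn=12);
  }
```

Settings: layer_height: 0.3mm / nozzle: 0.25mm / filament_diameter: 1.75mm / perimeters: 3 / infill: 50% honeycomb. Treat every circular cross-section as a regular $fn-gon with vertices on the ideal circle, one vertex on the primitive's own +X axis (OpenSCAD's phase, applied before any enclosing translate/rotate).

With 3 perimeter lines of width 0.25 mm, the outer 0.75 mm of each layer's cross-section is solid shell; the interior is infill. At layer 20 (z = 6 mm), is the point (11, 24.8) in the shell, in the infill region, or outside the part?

At z = 6 mm: the cube is present — its section is the full 29×8 rectangle; the cylinder at (9, -1) does not reach this height (z outside [-1, 5]); After the difference (first − rest): none of the subtracted shapes is present at this height, so the 29×8 cube is unchanged — 1 connected region; (whole slice rotated 60° about Z — lengths, areas and connectivity unchanged). Overall, the cross-section is a single solid region. Undo the 60° rotation: the query point maps to (26.977, 2.874) in the un-rotated model frame. The nearest boundary edge runs (29.00, 0.00)→(29.00, 8.00); distance from the point to it = 2.02 mm. The point is inside the cross-section and 2.02 mm from the nearest boundary — more than the 0.75 mm shell width (3 × 0.25), so it's in the infill interior.

infill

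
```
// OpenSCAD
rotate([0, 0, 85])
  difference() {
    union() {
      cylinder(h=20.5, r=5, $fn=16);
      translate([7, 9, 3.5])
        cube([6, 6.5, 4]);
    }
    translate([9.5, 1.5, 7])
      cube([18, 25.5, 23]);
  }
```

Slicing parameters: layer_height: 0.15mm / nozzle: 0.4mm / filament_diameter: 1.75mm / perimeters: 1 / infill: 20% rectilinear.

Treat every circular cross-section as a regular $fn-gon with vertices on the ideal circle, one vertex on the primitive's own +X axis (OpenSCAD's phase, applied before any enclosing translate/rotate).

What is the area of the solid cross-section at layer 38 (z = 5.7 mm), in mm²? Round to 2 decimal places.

At z = 5.7 mm: the r=5 cylinder gives a regular 16-gon of circumradius 5 (constant along its height) (area = (16/2)·5.000²·sin(360°/16) = 76.54 mm²); the cube at (7, 9) (footprint 6×6.5) is included at this height (area 39.00 mm²); Taking the union: the 2 present regions are separate (no shared area or edge), so areas and boundary lengths simply add and each stays a separate island — area = 115.54 mm²; the cube at (9.5, 1.5) is not intersected at this z (z outside [7, 30]); After the difference (first − rest): none of the subtracted shapes is present at this height, so that combined region is unchanged — area = 115.54 mm²; (rotated 85° about Z; rotation is an isometry so areas/perimeters/island counts are preserved). Overall, the cross-section has 2 separate islands. Net area = 115.54 mm².

115.54 mm²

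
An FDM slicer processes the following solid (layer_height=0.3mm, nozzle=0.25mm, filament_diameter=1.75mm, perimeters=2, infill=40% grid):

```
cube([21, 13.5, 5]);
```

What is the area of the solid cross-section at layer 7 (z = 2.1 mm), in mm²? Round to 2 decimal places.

283.50 mm²

At z = 2.1 mm: the cube is present — its section is the full 21×13.5 rectangle (area 283.50 mm²). Overall, the cross-section is a single solid region. Net area = 283.50 mm².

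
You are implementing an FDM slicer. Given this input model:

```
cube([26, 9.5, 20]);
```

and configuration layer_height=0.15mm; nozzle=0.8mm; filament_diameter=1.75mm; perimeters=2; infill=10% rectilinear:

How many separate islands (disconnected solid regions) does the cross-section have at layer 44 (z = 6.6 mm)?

At z = 6.6 mm: the 26×9.5 cube contributes its full rectangle. Overall, the cross-section is a single solid region. Island count = 1.

1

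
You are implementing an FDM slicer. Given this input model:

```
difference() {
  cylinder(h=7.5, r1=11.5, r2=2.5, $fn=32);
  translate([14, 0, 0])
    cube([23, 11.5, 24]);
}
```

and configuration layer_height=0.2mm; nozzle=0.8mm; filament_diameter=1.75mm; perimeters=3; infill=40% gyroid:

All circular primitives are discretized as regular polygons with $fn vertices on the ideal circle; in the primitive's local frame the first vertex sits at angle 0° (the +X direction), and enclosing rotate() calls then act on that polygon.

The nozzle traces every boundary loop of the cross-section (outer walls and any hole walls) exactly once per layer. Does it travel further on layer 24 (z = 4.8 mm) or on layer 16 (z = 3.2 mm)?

Layer 24 (z = 4.8): the cone contributes a regular 32-gon of circumradius 5.740 (interpolated between r1=11.5 and r2=2.5 at t=0.640) (perimeter = 2·32·5.740·sin(180°/32) = 36.01 mm); the 23×11.5 cube at (14, 0) contributes its full rectangle (perimeter 69.00 mm); Taking the first minus the rest: starting from the cone, the 23×11.5 cube at (14, 0) misses the remaining region (no effect) — boundary = 36.01 mm. So its perimeter = 36.01 mm. Layer 16 (z = 3.2): the cone: at t=0.427 of its height the radius interpolates to r₁+(r₂−r₁)t = 7.660, giving a regular 32-gon of that circumradius (perimeter = 2·32·7.660·sin(180°/32) = 48.05 mm); the cube at (14, 0) is present — its section is the full 23×11.5 rectangle (perimeter 69.00 mm); Subtracting the remaining from the first: starting from the cone, the 23×11.5 cube at (14, 0) misses the remaining region (no effect) — boundary = 48.05 mm. So its perimeter = 48.05 mm. Layer 16 is larger (48.05 vs 36.01 mm).

layer 16 (z = 3.2 mm)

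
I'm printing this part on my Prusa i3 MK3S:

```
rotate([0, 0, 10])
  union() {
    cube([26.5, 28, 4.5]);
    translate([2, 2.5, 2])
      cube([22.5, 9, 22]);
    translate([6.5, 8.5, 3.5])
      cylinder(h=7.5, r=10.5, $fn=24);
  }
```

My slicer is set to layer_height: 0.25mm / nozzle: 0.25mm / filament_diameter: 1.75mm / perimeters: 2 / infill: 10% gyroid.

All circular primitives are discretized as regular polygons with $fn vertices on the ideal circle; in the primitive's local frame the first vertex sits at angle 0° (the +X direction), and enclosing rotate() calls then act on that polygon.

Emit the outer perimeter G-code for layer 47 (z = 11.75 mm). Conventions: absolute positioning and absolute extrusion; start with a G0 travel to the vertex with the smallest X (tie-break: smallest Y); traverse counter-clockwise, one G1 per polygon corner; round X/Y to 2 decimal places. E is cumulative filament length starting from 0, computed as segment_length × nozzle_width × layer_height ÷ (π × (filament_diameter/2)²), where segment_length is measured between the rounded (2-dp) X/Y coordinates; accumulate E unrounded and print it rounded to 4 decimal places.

At z = 11.75 mm: the cube is not intersected at this z (z outside [0, 4.5]); the cube at (2, 2.5) (footprint 22.5×9) is included at this height; the cylinder at (6.5, 8.5) does not reach this height (z outside [3.5, 11]); Taking the union: only the 22.5×9 cube at (2, 2.5) is present, so the union is just that shape — 1 connected region; (rotated 10° about Z; rotation is an isometry so areas/perimeters/island counts are preserved). The outline is a single polygon with 4 vertices. Extrusion per mm of travel: 0.25 × 0.25 / (π × 0.875²) = 0.025984. Accumulating E over each segment gives final E = 1.6367.

G0 X-0.03 Y11.67 Z11.75
G1 X1.54 Y2.81 E0.2338
G1 X23.69 Y6.72 E0.8183
G1 X22.13 Y15.58 E1.0520
G1 X-0.03 Y11.67 E1.6367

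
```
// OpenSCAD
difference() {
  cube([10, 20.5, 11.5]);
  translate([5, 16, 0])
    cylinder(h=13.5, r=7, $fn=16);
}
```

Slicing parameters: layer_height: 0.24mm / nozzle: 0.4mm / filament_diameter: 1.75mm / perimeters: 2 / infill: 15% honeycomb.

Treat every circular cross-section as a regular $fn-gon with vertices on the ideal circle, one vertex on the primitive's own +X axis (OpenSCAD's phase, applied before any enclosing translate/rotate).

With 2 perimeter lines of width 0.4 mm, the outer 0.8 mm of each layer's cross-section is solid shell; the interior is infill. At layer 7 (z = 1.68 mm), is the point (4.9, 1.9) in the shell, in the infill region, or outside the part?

At z = 1.68 mm: the cube (footprint 10×20.5) is included at this height; the r=7 cylinder at (5, 16) contributes a regular 16-gon of circumradius 7; After the difference (first − rest): starting from the 10×20.5 cube, the r=7 cylinder at (5, 16) partially overlaps it — only the 107.50 mm² overlap (of its 150.01 mm²) is removed, clipping the outline — 1 connected region. Overall, the cross-section is a single solid region. The nearest boundary edge runs (10.00, 0.00)→(0.00, 0.00); distance from the point to it = 1.90 mm. The point is inside the cross-section and 1.90 mm from the nearest boundary — more than the 0.8 mm shell width (2 × 0.4), so it's in the infill interior.

infill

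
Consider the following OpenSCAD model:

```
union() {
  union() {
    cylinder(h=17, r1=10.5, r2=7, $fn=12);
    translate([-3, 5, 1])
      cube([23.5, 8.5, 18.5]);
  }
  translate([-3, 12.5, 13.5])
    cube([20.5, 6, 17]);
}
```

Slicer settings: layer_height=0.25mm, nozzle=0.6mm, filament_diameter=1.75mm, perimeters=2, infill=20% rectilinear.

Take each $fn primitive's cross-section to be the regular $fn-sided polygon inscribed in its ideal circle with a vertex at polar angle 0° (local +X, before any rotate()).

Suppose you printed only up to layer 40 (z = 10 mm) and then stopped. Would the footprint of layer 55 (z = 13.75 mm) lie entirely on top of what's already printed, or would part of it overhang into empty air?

Compare the two slices. At z = 10: the cone (r1=10.5→r2=7) has section circumradius 8.441 here — a regular 12-gon (area = (12/2)·8.441²·sin(360°/12) = 213.76 mm²); the cube at (-3, 5) (footprint 23.5×8.5) is included at this height (area 199.75 mm²); Taking the union: the regions partially overlap — summed areas 413.51 mm² minus the doubly-counted overlap 23.92 mm² gives 389.59 mm² — area = 389.59 mm²; the cube at (-3, 12.5) does not reach this height (z outside [13.5, 30.5]); Merging all regions: only the result so far is present, so the union is just that shape — area = 389.59 mm². At z = 13.75: the cone (r1=10.5→r2=7) has section circumradius 7.669 here — a regular 12-gon (area = (12/2)·7.669²·sin(360°/12) = 176.45 mm²); the cube at (-3, 5) is present — its section is the full 23.5×8.5 rectangle (area 199.75 mm²); Combining (union): the regions partially overlap — summed areas 376.20 mm² minus the doubly-counted overlap 16.41 mm² gives 359.78 mm² — area = 359.78 mm²; the 20.5×6 cube at (-3, 12.5) contributes its full rectangle (area 123.00 mm²); Merging all regions: the regions partially overlap — summed areas 482.78 mm² minus the doubly-counted overlap 20.50 mm² gives 462.28 mm² — area = 462.28 mm². Checking containment: at z = 13.75 the cross-section extends beyond the z = 10 cross-section by about 102.50 mm².

part overhangs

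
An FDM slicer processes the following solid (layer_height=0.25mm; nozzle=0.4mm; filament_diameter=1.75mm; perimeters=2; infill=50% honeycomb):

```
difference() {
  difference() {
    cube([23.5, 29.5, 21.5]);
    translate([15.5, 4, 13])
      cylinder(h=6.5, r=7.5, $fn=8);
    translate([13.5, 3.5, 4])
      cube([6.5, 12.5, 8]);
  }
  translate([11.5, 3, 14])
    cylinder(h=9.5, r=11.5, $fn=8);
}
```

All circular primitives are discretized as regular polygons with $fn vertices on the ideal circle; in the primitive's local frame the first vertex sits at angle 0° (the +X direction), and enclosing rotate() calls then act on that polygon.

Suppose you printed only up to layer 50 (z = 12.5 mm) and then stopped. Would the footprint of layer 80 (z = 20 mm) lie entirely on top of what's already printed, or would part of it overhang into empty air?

Compare the two slices. At z = 12.5: the 23.5×29.5 cube contributes its full rectangle (area 693.25 mm²); the cylinder at (15.5, 4) does not reach this height (z outside [13, 19.5]); the cube at (13.5, 3.5) is absent (z outside [4, 12]); After the difference (first − rest): none of the subtracted shapes is present at this height, so the 23.5×29.5 cube is unchanged — area = 693.25 mm²; the cylinder at (11.5, 3) is absent (z outside [14, 23.5]); Taking the first minus the rest: none of the subtracted shapes is present at this height, so the result so far is unchanged — area = 693.25 mm². At z = 20: the cube is present — its section is the full 23.5×29.5 rectangle (area 693.25 mm²); the cylinder at (15.5, 4) is absent (z outside [13, 19.5]); the cube at (13.5, 3.5) is not intersected at this z (z outside [4, 12]); After the difference (first − rest): none of the subtracted shapes is present at this height, so the 23.5×29.5 cube is unchanged — area = 693.25 mm²; the cylinder at (11.5, 3): section is a regular 8-gon, circumradius r=11.5 (area = (8/2)·11.500²·sin(360°/8) = 374.06 mm²); Subtracting the remaining from the first: starting from that combined region (693.25 mm²), the r=11.5 cylinder at (11.5, 3) partially overlaps it — only the 252.30 mm² overlap (of its 374.06 mm²) is removed, clipping the outline — area = 440.95 mm². Checking containment: the cross-section at z = 20 is a subset of the cross-section at z = 12.5.

entirely on top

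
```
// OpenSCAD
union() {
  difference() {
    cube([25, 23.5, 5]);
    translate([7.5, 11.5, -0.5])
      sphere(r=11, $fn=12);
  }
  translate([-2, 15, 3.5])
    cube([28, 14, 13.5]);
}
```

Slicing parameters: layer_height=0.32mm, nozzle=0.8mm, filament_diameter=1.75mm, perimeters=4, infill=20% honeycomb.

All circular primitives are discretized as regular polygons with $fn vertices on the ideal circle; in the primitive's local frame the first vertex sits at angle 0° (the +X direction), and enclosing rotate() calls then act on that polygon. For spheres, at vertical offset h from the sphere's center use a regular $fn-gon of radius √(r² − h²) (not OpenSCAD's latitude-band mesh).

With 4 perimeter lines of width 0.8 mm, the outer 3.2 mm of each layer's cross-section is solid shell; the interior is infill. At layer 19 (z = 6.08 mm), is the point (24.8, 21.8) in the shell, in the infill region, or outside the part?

shell

At z = 6.08 mm: the cube does not reach this height (z outside [0, 5]); the r=11 sphere at (7.5, 11.5) contributes a regular 12-gon of circumradius √(11²−6.58²) = 8.815; Subtracting the remaining from the first: the first operand is absent here, so nothing remains; the cube at (-2, 15) is present — its section is the full 28×14 rectangle; Combining (union): only the 28×14 cube at (-2, 15) is present, so the union is just that shape — 1 connected region. Overall, the cross-section is a single solid region. The nearest boundary edge runs (26.00, 15.00)→(26.00, 29.00); distance from the point to it = 1.20 mm. The point is inside the cross-section, 1.20 mm from the nearest boundary — within the 3.2 mm shell band (4 × 0.8).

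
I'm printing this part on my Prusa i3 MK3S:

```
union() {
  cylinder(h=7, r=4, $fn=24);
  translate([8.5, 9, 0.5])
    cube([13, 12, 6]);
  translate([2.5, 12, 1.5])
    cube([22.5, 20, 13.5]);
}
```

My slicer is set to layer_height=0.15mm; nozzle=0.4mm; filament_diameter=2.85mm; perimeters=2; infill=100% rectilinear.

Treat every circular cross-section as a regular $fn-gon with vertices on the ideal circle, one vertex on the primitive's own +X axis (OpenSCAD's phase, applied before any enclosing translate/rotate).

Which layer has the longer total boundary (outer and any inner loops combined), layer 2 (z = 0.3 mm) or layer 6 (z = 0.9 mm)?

layer 6 (z = 0.9 mm)

Layer 2 (z = 0.3): the r=4 cylinder contributes a regular 24-gon of circumradius 4 (perimeter = 2·24·4.000·sin(180°/24) = 25.06 mm); the cube at (8.5, 9) is not intersected at this z (z outside [0.5, 6.5]); the cube at (2.5, 12) is not intersected at this z (z outside [1.5, 15]); Combining (union): only the r=4 cylinder is present, so the union is just that shape — boundary = 25.06 mm. So its perimeter = 25.06 mm. Layer 6 (z = 0.9): the r=4 cylinder contributes a regular 24-gon of circumradius 4 (perimeter = 2·24·4.000·sin(180°/24) = 25.06 mm); the 13×12 cube at (8.5, 9) contributes its full rectangle (perimeter 50.00 mm); the cube at (2.5, 12) is not intersected at this z (z outside [1.5, 15]); Combining (union): the 2 present regions are separate (no shared area or edge), so areas and boundary lengths simply add and each stays a separate island — boundary = 75.06 mm. So its perimeter = 75.06 mm. Layer 6 is larger (75.06 vs 25.06 mm).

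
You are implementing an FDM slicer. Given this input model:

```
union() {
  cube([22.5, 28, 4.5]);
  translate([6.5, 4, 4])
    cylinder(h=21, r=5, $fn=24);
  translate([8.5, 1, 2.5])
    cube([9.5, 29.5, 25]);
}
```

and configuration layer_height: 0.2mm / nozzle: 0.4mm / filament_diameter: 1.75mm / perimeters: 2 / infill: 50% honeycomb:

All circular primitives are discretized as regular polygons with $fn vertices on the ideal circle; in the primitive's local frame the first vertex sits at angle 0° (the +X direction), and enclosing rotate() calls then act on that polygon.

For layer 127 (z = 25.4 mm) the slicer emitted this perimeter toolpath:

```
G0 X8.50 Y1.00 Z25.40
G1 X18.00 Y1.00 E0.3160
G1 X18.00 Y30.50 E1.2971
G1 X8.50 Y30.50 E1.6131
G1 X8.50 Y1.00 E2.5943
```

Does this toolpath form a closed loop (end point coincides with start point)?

yes

Start point (G0): (8.50, 1.00). End point (last G1): the path returns to the start — closed.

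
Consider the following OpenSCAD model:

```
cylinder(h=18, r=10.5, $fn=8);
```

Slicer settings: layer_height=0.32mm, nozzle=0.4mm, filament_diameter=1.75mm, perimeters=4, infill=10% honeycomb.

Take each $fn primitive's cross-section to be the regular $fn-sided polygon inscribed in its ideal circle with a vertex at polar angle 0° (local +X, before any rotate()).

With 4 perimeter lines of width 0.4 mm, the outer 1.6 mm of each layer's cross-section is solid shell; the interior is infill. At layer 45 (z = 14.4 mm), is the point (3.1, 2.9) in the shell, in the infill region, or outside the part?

At z = 14.4 mm: the cylinder: section is a regular 8-gon, circumradius r=10.5. Overall, the cross-section is a single solid region. The nearest boundary edge runs (10.50, 0.00)→(7.42, 7.42); distance from the point to it = 5.73 mm. The point is inside the cross-section and 5.73 mm from the nearest boundary — more than the 1.6 mm shell width (4 × 0.4), so it's in the infill interior.

infill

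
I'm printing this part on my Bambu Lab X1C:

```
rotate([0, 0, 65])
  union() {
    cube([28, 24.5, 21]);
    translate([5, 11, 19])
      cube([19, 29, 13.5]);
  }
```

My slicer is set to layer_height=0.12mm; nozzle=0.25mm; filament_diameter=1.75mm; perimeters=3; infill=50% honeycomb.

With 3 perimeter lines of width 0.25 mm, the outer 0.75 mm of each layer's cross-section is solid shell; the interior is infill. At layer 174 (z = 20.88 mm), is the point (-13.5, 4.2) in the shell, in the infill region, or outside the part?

At z = 20.88 mm: the cube is present — its section is the full 28×24.5 rectangle; the cube at (5, 11) (footprint 19×29) is included at this height; Taking the union: the regions partially overlap (shared area 256.50 mm²), so overlapping operands fuse into one piece — 1 connected region; (rotated 65° about Z; rotation is an isometry so areas/perimeters/island counts are preserved). Overall, the cross-section is a single solid region. Undo the 65° rotation: the query point maps to (-1.899, 14.010) in the un-rotated model frame. The nearest boundary edge runs (0.00, 0.00)→(0.00, 24.50); distance from the point to it = 1.90 mm. The point is not inside any of the regions above, so it lies outside the cross-section (1.90 mm from the nearest boundary).

outside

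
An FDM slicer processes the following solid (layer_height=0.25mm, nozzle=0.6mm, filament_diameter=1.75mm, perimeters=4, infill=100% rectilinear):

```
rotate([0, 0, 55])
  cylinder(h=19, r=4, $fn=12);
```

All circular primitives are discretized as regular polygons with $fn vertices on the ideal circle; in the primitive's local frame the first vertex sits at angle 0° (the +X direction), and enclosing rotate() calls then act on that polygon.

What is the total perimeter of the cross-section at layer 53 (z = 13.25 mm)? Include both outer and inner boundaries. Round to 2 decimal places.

At z = 13.25 mm: the r=4 cylinder gives a regular 12-gon of circumradius 4 (constant along its height) (perimeter = 2·12·4.000·sin(180°/12) = 24.85 mm); (whole slice rotated 55° about Z — lengths, areas and connectivity unchanged). Overall, the cross-section is a single solid region. Total boundary length (outer) = 24.85 mm.

24.85 mm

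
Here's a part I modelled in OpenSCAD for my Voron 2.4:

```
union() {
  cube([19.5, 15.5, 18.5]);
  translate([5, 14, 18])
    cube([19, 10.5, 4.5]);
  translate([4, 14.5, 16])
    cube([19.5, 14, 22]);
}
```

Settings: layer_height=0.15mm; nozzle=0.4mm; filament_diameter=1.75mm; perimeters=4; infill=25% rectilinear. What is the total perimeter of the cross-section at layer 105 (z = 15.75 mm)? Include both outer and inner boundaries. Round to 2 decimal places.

At z = 15.75 mm: the cube is present — its section is the full 19.5×15.5 rectangle (perimeter 70.00 mm); the cube at (5, 14) is absent (z outside [18, 22.5]); the cube at (4, 14.5) does not reach this height (z outside [16, 38]); Combining (union): only the 19.5×15.5 cube is present, so the union is just that shape — boundary = 70.00 mm. Overall, the cross-section is a single solid region. Total boundary length (outer) = 70.00 mm.

70.00 mm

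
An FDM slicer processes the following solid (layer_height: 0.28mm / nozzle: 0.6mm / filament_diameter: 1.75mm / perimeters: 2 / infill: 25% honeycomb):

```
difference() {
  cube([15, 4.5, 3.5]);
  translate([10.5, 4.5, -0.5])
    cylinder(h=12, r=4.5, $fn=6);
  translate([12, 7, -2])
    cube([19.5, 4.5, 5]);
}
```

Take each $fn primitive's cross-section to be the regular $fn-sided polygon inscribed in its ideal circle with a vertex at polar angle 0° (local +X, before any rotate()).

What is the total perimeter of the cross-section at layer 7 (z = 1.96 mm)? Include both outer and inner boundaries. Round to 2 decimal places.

43.50 mm

At z = 1.96 mm: the cube (footprint 15×4.5) is included at this height (perimeter 39.00 mm); the cylinder at (10.5, 4.5): section is a regular 6-gon, circumradius r=4.5 (perimeter = 2·6·4.500·sin(180°/6) = 27.00 mm); the 19.5×4.5 cube at (12, 7) contributes its full rectangle (perimeter 48.00 mm); After the difference (first − rest): starting from the 15×4.5 cube, the r=4.5 cylinder at (10.5, 4.5) partially overlaps it — only the 26.31 mm² overlap (of its 52.61 mm²) is removed, clipping the outline; the 19.5×4.5 cube at (12, 7) misses the remaining region (no effect) — boundary = 43.50 mm. Overall, the cross-section is a single solid region. Total boundary length (outer) = 43.50 mm.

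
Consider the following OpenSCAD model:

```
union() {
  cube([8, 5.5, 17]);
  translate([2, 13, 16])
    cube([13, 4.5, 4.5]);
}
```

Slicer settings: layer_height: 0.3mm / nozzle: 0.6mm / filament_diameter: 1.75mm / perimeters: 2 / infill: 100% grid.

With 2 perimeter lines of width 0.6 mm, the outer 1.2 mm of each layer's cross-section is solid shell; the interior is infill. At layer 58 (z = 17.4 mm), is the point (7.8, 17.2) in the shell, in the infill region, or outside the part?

shell

At z = 17.4 mm: the cube does not reach this height (z outside [0, 17]); the cube at (2, 13) (footprint 13×4.5) is included at this height; Merging all regions: only the 13×4.5 cube at (2, 13) is present, so the union is just that shape — 1 connected region. Overall, the cross-section is a single solid region. The nearest boundary edge runs (15.00, 17.50)→(2.00, 17.50); distance from the point to it = 0.30 mm. The point is inside the cross-section, 0.30 mm from the nearest boundary — within the 1.2 mm shell band (2 × 0.6).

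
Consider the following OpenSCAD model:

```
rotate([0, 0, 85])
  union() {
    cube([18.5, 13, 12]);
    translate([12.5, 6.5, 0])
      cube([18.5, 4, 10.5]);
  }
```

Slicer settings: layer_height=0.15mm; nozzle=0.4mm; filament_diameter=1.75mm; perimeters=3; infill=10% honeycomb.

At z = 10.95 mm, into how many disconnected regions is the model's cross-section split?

1

At z = 10.95 mm: the cube (footprint 18.5×13) is included at this height; the cube at (12.5, 6.5) is not intersected at this z (z outside [0, 10.5]); Merging all regions: only the 18.5×13 cube is present, so the union is just that shape — 1 connected region; (whole slice rotated 85° about Z — lengths, areas and connectivity unchanged). The result has 1 disconnected region.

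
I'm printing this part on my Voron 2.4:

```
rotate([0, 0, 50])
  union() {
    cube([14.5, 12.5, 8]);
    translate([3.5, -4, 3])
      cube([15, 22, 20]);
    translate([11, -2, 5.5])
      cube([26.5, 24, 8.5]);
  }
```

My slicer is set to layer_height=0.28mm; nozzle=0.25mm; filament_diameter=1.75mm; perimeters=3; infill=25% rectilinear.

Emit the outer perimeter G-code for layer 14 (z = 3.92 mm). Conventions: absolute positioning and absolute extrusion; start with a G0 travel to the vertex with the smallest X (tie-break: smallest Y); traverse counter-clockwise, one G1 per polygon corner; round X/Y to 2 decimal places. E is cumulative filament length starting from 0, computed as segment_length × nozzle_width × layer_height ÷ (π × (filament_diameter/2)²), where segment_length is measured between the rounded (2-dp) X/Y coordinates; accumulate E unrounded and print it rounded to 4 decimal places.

At z = 3.92 mm: the 14.5×12.5 cube contributes its full rectangle; the cube at (3.5, -4) (footprint 15×22) is included at this height; the cube at (11, -2) is not intersected at this z (z outside [5.5, 14]); Merging all regions: the regions partially overlap (shared area 137.50 mm²), so overlapping operands fuse into one piece — 1 connected region; (whole slice rotated 50° about Z — lengths, areas and connectivity unchanged). The outline is a single polygon with 8 vertices. Extrusion per mm of travel: 0.25 × 0.28 / (π × 0.875²) = 0.029103. Accumulating E over each segment gives final E = 2.3574.

G0 X-11.54 Y14.25 Z3.92
G1 X-7.33 Y10.72 E0.1599
G1 X-9.58 Y8.03 E0.2620
G1 X0.00 Y0.00 E0.6257
G1 X2.25 Y2.68 E0.7276
G1 X5.31 Y0.11 E0.8439
G1 X14.96 Y11.60 E1.2806
G1 X-1.90 Y25.74 E1.9209
G1 X-11.54 Y14.25 E2.3574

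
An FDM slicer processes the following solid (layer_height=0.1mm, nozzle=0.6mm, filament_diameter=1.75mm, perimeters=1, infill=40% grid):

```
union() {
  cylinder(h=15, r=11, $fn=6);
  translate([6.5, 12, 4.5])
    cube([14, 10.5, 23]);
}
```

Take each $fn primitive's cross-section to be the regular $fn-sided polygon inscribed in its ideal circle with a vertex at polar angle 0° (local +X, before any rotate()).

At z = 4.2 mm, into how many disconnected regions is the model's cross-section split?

At z = 4.2 mm: the r=11 cylinder contributes a regular 6-gon of circumradius 11; the cube at (6.5, 12) is not intersected at this z (z outside [4.5, 27.5]); Taking the union: only the r=11 cylinder is present, so the union is just that shape — 1 connected region. The result has 1 disconnected region.

1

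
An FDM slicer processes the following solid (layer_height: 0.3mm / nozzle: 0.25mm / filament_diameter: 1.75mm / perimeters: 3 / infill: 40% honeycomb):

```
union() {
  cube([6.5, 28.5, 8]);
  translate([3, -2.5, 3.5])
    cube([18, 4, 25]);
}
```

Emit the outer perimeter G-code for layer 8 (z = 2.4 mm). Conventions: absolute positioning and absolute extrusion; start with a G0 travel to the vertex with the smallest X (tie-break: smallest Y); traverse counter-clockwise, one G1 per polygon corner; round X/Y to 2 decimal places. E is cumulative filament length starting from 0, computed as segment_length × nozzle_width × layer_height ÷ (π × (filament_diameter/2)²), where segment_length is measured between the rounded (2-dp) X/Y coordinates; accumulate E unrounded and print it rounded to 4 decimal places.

At z = 2.4 mm: the cube (footprint 6.5×28.5) is included at this height; the cube at (3, -2.5) is absent (z outside [3.5, 28.5]); Taking the union: only the 6.5×28.5 cube is present, so the union is just that shape — 1 connected region. The outline is a single polygon with 4 vertices. Extrusion per mm of travel: 0.25 × 0.3 / (π × 0.875²) = 0.031181. Accumulating E over each segment gives final E = 2.1827.

G0 X0.00 Y0.00 Z2.40
G1 X6.50 Y0.00 E0.2027
G1 X6.50 Y28.50 E1.0913
G1 X0.00 Y28.50 E1.2940
G1 X0.00 Y0.00 E2.1827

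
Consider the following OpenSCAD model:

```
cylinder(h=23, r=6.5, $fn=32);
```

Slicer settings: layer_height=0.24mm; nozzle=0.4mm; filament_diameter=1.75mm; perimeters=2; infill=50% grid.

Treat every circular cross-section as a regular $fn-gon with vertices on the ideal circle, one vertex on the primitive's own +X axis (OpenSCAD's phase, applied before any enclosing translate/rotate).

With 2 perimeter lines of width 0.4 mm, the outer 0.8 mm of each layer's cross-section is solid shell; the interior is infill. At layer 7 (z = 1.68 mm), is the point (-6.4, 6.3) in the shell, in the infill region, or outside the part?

outside

At z = 1.68 mm: the r=6.5 cylinder gives a regular 32-gon of circumradius 6.5 (constant along its height). Overall, the cross-section is a single solid region. The nearest boundary edge runs (-3.61, 5.40)→(-4.60, 4.60); distance from the point to it = 2.48 mm. The point is not inside any of the regions above, so it lies outside the cross-section (2.48 mm from the nearest boundary).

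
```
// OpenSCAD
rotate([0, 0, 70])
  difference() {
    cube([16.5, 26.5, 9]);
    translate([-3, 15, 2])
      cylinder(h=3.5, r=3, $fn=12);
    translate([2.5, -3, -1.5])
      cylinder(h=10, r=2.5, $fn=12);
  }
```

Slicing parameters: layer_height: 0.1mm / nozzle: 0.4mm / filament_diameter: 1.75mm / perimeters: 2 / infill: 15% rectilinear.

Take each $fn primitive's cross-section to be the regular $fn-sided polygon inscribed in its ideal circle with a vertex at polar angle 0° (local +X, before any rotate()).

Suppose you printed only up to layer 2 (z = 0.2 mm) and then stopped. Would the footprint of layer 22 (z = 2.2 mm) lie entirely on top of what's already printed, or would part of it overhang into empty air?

Compare the two slices. At z = 0.2: the cube (footprint 16.5×26.5) is included at this height (area 437.25 mm²); the cylinder at (-3, 15) is absent (z outside [2, 5.5]); the r=2.5 cylinder at (2.5, -3) contributes a regular 12-gon of circumradius 2.5 (area = (12/2)·2.500²·sin(360°/12) = 18.75 mm²); Taking the first minus the rest: starting from the 16.5×26.5 cube (437.25 mm²), the r=2.5 cylinder at (2.5, -3) misses the remaining region (no effect) — area = 437.25 mm²; (rotated 70° about Z; rotation is an isometry so areas/perimeters/island counts are preserved). At z = 2.2: the cube is present — its section is the full 16.5×26.5 rectangle (area 437.25 mm²); the cylinder at (-3, 15): section is a regular 12-gon, circumradius r=3 (area = (12/2)·3.000²·sin(360°/12) = 27.00 mm²); the r=2.5 cylinder at (2.5, -3) gives a regular 12-gon of circumradius 2.5 (constant along its height) (area = (12/2)·2.500²·sin(360°/12) = 18.75 mm²); After the difference (first − rest): starting from the 16.5×26.5 cube (437.25 mm²), the r=3 cylinder at (-3, 15) misses the remaining region (no effect); the r=2.5 cylinder at (2.5, -3) misses the remaining region (no effect) — area = 437.25 mm²; (whole slice rotated 70° about Z — lengths, areas and connectivity unchanged). Checking containment: the cross-section at z = 2.2 is a subset of the cross-section at z = 0.2.

entirely on top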